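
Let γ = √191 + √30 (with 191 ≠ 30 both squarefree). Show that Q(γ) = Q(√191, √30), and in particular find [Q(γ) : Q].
[Q(γ) : Q] = 4 (equivalently, Q(γ) = Q(√191, √30))

Obviously Q(γ) ⊆ Q(√191, √30), and [Q(√191, √30):Q] = 4 (since 191, 30 are distinct squarefree integers > 1 with 5730 not a perfect square). To show equality we compute the minimal polynomial of γ. From γ = √191 + √30: γ^2 = 191 + 2√(5730) + 30 = 221 + 2√(5730), so γ^2 - 221 = 2√(5730); squaring, (γ^2 - 221)^2 = 4·5730, i.e. γ^4 - 442γ^2 + 48841 - 22920 = 0, i.e. γ^4 - 442γ^2 + 25921 = 0. So γ is a root of x^4 - 442x^2 + 25921. This polynomial is irreducible over Q: it has no rational root (each ±√191 ± √30 is irrational), and any factorization into two quadratics over Q would force √(5730) ∈ Q (pairing opposite roots) or √191, √30 ∈ Q (other pairings), all impossible. Hence [Q(γ):Q] = 4 = [Q(√191, √30):Q], so Q(γ) = Q(√191, √30).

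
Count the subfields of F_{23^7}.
F_{23^7} has 2 subfields

The subfields of F_{p^n} are exactly the fields F_{p^d} for d | n (each is the fixed field of the unique index-d subgroup of Gal(F_{p^n}/F_p) ≅ Z/nZ). The divisors of n = 7 are {1, 7}, giving 2 subfields: F_{23^1}, F_{23^7}.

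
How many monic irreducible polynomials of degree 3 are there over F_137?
There are 857072 monic irreducible polynomials of degree 3 over F_137

Each element of F_{137^3} that lies in no proper subfield is a root of exactly one monic irreducible of degree 3 over F_137, and each such polynomial has 3 distinct roots in F_{137^3}. By Möbius inversion the count is N_137(3) = (1/3) Σ_{d|3} μ(3/d) · 137^d = (1/3)(μ(3)·137^1 + μ(1)·137^3) = 2571216/3 = 857072.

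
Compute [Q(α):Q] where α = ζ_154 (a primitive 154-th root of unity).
[Q(α):Q] = 60

The minimal polynomial of ζ_154 over Q is the 154-th cyclotomic polynomial Φ_154(x), which is irreducible over Q and has degree φ(154) = 60. Hence [Q(α):Q] = φ(154) = 60.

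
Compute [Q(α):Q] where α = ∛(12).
[Q(α):Q] = 3

The minimal polynomial of α is x^3 - 12, irreducible over Q since 12 is not a perfect cube (so x^3 - 12 has no rational root). Hence [Q(α):Q] = deg(m_α) = 3.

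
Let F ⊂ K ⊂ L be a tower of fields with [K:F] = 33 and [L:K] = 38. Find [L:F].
[L:F] = 1254

The tower law says that for any tower of field extensions F ⊂ K ⊂ L with finite degrees, [L:F] = [L:K] · [K:F]. Here this gives [L:F] = 38 · 33 = 1254.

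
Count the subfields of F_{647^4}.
F_{647^4} has 3 subfields

The subfields of F_{p^n} are exactly the fields F_{p^d} for d | n (each is the fixed field of the unique index-d subgroup of Gal(F_{p^n}/F_p) ≅ Z/nZ). The divisors of n = 4 are {1, 2, 4}, giving 3 subfields: F_{647^1}, F_{647^2}, F_{647^4}.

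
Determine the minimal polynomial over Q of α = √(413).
m_α(x) = x^2 - 413

α satisfies α^2 - 413 = 0, so x^2 - 413 annihilates α. Since d = 413 is squarefree and ≠ 1, it is not a perfect square in Q, so x^2 - 413 has no rational root and is therefore irreducible over Q (a degree-2 polynomial over a field is irreducible iff it has no root). Hence m_α(x) = x^2 - 413.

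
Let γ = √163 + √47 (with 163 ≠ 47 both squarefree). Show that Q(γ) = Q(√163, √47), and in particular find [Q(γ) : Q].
[Q(γ) : Q] = 4 (equivalently, Q(γ) = Q(√163, √47))

Obviously Q(γ) ⊆ Q(√163, √47), and [Q(√163, √47):Q] = 4 (since 163, 47 are distinct squarefree integers > 1 with 7661 not a perfect square). To show equality we compute the minimal polynomial of γ. From γ = √163 + √47: γ^2 = 163 + 2√(7661) + 47 = 210 + 2√(7661), so γ^2 - 210 = 2√(7661); squaring, (γ^2 - 210)^2 = 4·7661, i.e. γ^4 - 420γ^2 + 44100 - 30644 = 0, i.e. γ^4 - 420γ^2 + 13456 = 0. So γ is a root of x^4 - 420x^2 + 13456. This polynomial is irreducible over Q: it has no rational root (each ±√163 ± √47 is irrational), and any factorization into two quadratics over Q would force √(7661) ∈ Q (pairing opposite roots) or √163, √47 ∈ Q (other pairings), all impossible. Hence [Q(γ):Q] = 4 = [Q(√163, √47):Q], so Q(γ) = Q(√163, √47).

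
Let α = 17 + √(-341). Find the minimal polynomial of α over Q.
m_α(x) = x^2 - 34x + 630

From α - 17 = √(-341), squaring gives (α - 17)^2 = -341, i.e. α^2 - 34α + 289 = -341, so α^2 - 34α + 630 = 0. The discriminant of x^2 - 34x + 630 is (-34)^2 - 4·(630) = 1156 - 2520 = -1364, and 4·(-341) is not a perfect square in Q since -341 is squarefree and ≠ 1. Hence x^2 - 34x + 630 is irreducible over Q and is the minimal polynomial of α.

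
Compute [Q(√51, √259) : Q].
[Q(√51, √259) : Q] = 4

[Q(√51):Q] = 2 (min poly x^2 - 51, irreducible since 51 is squarefree > 1). For the top step, suppose √259 ∈ Q(√51), say √259 = c + d√51 with c, d ∈ Q. Squaring: 259 = c^2 + 51d^2 + 2cd√51. Since √51 ∉ Q this forces 2cd = 0. If d = 0 then √259 = c ∈ Q, contradicting 259 squarefree > 1. If c = 0 then 259 = 51d^2, so 51·259 = (51d)^2 is a perfect square in Q — but 51·259 = 13209 is not a perfect square (since 51 and 259 are distinct squarefree integers). Contradiction. Hence √259 ∉ Q(√51), so x^2 - 259 stays irreducible over Q(√51) and [Q(√51, √259) : Q(√51)] = 2. By the tower law, [Q(√51, √259) : Q] = 2 · 2 = 4.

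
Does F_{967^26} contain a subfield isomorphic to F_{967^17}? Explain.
No: F_{967^17} is not a subfield of F_{967^26}

F_{p^m} embeds in F_{p^n} iff m | n. Here 17 ∤ 26 (since 26 = 1·17 + 9 with remainder 9 ≠ 0), so F_{967^17} is not a subfield of F_{967^26}. Equivalently: if it were, the tower law would give 17 = [F_{967^17}:F_967] dividing [F_{967^26}:F_967] = 26, contradiction.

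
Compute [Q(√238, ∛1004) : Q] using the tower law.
[Q(√238, ∛1004) : Q] = 6

Let L = Q(√238, ∛1004). Since Q(√238) ⊂ L and [Q(√238):Q] = 2, the tower law gives 2 | [L:Q]. Likewise Q(∛1004) ⊂ L with [Q(∛1004):Q] = 3 (because 1004 is not a perfect cube), so 3 | [L:Q]. As gcd(2,3) = 1, [L:Q] is divisible by 6. Conversely L is generated over Q by √238 and ∛1004, so [L:Q] ≤ 2·3 = 6. Therefore [Q(√238, ∛1004) : Q] = 6.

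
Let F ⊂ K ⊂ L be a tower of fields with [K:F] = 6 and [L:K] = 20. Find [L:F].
[L:F] = 120

The tower law says that for any tower of field extensions F ⊂ K ⊂ L with finite degrees, [L:F] = [L:K] · [K:F]. Here this gives [L:F] = 20 · 6 = 120.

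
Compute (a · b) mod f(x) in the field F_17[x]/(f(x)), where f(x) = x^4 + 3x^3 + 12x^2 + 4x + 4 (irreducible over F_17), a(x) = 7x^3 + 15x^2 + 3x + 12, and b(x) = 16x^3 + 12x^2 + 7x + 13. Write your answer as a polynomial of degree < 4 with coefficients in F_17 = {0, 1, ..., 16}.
a · b ≡ 7x^2 + 11x + 13 (mod f(x))

Multiply in F_17[x]: a(x)·b(x) = (7x^3 + 15x^2 + 3x + 12)·(16x^3 + 12x^2 + 7x + 13) = 10x^6 + x^5 + 5x^4 + 16x^3 + 3x^2 + 4x + 3. This has degree ≥ 4, so divide by f(x) over F_17: 10x^6 + x^5 + 5x^4 + 16x^3 + 3x^2 + 4x + 3 = (10x^2 + 5x + 6)·(x^4 + 3x^3 + 12x^2 + 4x + 4) + (7x^2 + 11x + 13). Hence a·b ≡ 7x^2 + 11x + 13 (mod f). (F_17[x]/(f) is a field with 17^4 = 83521 elements since f is irreducible of degree 4.)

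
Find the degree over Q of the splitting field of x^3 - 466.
[K : Q] = 6

The roots of x^3 - 466 are ∛466, ω∛466, ω^2∛466 where ω = e^(2πi/3) is a primitive cube root of unity, so K = Q(∛466, ω). Now [Q(∛466):Q] = 3 (since 466 is not a perfect cube, x^3 - 466 is irreducible) and [Q(ω):Q] = 2. Both 2 and 3 divide [K:Q], and [K:Q] ≤ 3·2 = 6, so [K:Q] = 6. (Equivalently: Q(∛466) ⊂ R but ω ∉ R, so [K : Q(∛466)] = 2.)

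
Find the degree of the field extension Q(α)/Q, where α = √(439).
[Q(α):Q] = 2

[Q(α):Q] equals the degree of the minimal polynomial of α. Here α^2 = 439 and x^2 - 439 is irreducible (d = 439 is squarefree, ≠ 1, hence not a square), so deg(m_α) = 2. Thus [Q(α):Q] = 2.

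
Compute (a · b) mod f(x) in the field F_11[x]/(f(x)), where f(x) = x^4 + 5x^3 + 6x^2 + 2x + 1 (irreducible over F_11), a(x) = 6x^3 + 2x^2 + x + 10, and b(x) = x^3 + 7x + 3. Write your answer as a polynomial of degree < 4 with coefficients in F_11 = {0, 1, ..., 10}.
a · b ≡ 2x^3 + 6x^2 + 5x + 4 (mod f(x))

Multiply in F_11[x]: a(x)·b(x) = (6x^3 + 2x^2 + x + 10)·(x^3 + 7x + 3) = 6x^6 + 2x^5 + 10x^4 + 9x^3 + 2x^2 + 7x + 8. This has degree ≥ 4, so divide by f(x) over F_11: 6x^6 + 2x^5 + 10x^4 + 9x^3 + 2x^2 + 7x + 8 = (6x^2 + 5x + 4)·(x^4 + 5x^3 + 6x^2 + 2x + 1) + (2x^3 + 6x^2 + 5x + 4). Hence a·b ≡ 2x^3 + 6x^2 + 5x + 4 (mod f). (F_11[x]/(f) is a field with 11^4 = 14641 elements since f is irreducible of degree 4.)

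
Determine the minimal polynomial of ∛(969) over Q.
m_α(x) = x^3 - 969

α satisfies α^3 = 969, so x^3 - 969 annihilates α. By the rational root test, a rational root p/q (in lowest terms) of x^3 - 969 would satisfy p^3 = 969 q^3, forcing q = 1 and p^3 = 969; but 969 is not a perfect cube, contradiction. A monic cubic over Q with no rational root is irreducible (any nontrivial factorization would include a linear factor). Hence x^3 - 969 is the minimal polynomial of α, and in particular [Q(α):Q] = 3.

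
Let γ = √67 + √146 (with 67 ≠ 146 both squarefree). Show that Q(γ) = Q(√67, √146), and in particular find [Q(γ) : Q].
[Q(γ) : Q] = 4 (equivalently, Q(γ) = Q(√67, √146))

Obviously Q(γ) ⊆ Q(√67, √146), and [Q(√67, √146):Q] = 4 (since 67, 146 are distinct squarefree integers > 1 with 9782 not a perfect square). To show equality we compute the minimal polynomial of γ. From γ = √67 + √146: γ^2 = 67 + 2√(9782) + 146 = 213 + 2√(9782), so γ^2 - 213 = 2√(9782); squaring, (γ^2 - 213)^2 = 4·9782, i.e. γ^4 - 426γ^2 + 45369 - 39128 = 0, i.e. γ^4 - 426γ^2 + 6241 = 0. So γ is a root of x^4 - 426x^2 + 6241. This polynomial is irreducible over Q: it has no rational root (each ±√67 ± √146 is irrational), and any factorization into two quadratics over Q would force √(9782) ∈ Q (pairing opposite roots) or √67, √146 ∈ Q (other pairings), all impossible. Hence [Q(γ):Q] = 4 = [Q(√67, √146):Q], so Q(γ) = Q(√67, √146).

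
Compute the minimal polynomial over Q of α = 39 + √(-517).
m_α(x) = x^2 - 78x + 2038

From α - 39 = √(-517), squaring gives (α - 39)^2 = -517, i.e. α^2 - 78α + 1521 = -517, so α^2 - 78α + 2038 = 0. The discriminant of x^2 - 78x + 2038 is (-78)^2 - 4·(2038) = 6084 - 8152 = -2068, and 4·(-517) is not a perfect square in Q since -517 is squarefree and ≠ 1. Hence x^2 - 78x + 2038 is irreducible over Q and is the minimal polynomial of α.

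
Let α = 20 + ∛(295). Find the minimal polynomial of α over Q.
m_α(x) = x^3 - 60x^2 + 1200x - 8295

Set β = α - 20 = ∛(295), so β^3 = 295. Then (α - 20)^3 - 295 = 0, i.e. α is a root of g(x) = (x - 20)^3 - 295 = x^3 - 60x^2 + 1200x - 8295. Since g(x) = h(x - 20) where h(x) = x^3 - 295, and h is irreducible over Q (because 295 is not a perfect cube, so h has no rational root, and a monic cubic with no rational root is irreducible), g is also irreducible (irreducibility is preserved under the substitution x → x - 20). Hence m_α(x) = x^3 - 60x^2 + 1200x - 8295.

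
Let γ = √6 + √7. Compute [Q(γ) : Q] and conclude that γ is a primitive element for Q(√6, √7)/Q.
[Q(γ) : Q] = 4 (equivalently, Q(γ) = Q(√6, √7))

Obviously Q(γ) ⊆ Q(√6, √7), and [Q(√6, √7):Q] = 4 (since 6, 7 are distinct squarefree integers > 1 with 42 not a perfect square). To show equality we compute the minimal polynomial of γ. From γ = √6 + √7: γ^2 = 6 + 2√(42) + 7 = 13 + 2√(42), so γ^2 - 13 = 2√(42); squaring, (γ^2 - 13)^2 = 4·42, i.e. γ^4 - 26γ^2 + 169 - 168 = 0, i.e. γ^4 - 26γ^2 + 1 = 0. So γ is a root of x^4 - 26x^2 + 1. This polynomial is irreducible over Q: it has no rational root (each ±√6 ± √7 is irrational), and any factorization into two quadratics over Q would force √(42) ∈ Q (pairing opposite roots) or √6, √7 ∈ Q (other pairings), all impossible. Hence [Q(γ):Q] = 4 = [Q(√6, √7):Q], so Q(γ) = Q(√6, √7).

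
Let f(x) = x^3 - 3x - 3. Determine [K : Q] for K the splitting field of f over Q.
[K : Q] = 6

By the rational root test, any rational root of the monic integer polynomial f(x) = x^3 - 3x - 3 must be an integer dividing the constant term -3, i.e. one of ±{1, 3}. Evaluating: f(1) = -5, f(-1) = -1, f(3) = 15, f(-3) = -21; none is 0, so f has no rational root and is therefore irreducible over Q (a cubic with no linear factor over a field is irreducible). For an irreducible cubic, the Galois group is A_3 or S_3 according as the discriminant disc(f) = -4a^3 - 27b^2 = -4·(-3)^3 - 27·(-3)^2 = -135 is or is not a square in Q. Here disc(f) = -135 is not a perfect square in Q, so the Galois group of f over Q is not contained in A_3 and must be all of S_3. The splitting field has degree |S_3| = 6 over Q, so [K : Q] = 6.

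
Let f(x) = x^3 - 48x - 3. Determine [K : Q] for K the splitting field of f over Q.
[K : Q] = 6

By the rational root test, any rational root of the monic integer polynomial f(x) = x^3 - 48x - 3 must be an integer dividing the constant term -3, i.e. one of ±{1, 3}. Evaluating: f(1) = -50, f(-1) = 44, f(3) = -120, f(-3) = 114; none is 0, so f has no rational root and is therefore irreducible over Q (a cubic with no linear factor over a field is irreducible). For an irreducible cubic, the Galois group is A_3 or S_3 according as the discriminant disc(f) = -4a^3 - 27b^2 = -4·(-48)^3 - 27·(-3)^2 = 442125 is or is not a square in Q. Here disc(f) = 442125 is not a perfect square in Q, so the Galois group of f over Q is not contained in A_3 and must be all of S_3. The splitting field has degree |S_3| = 6 over Q, so [K : Q] = 6.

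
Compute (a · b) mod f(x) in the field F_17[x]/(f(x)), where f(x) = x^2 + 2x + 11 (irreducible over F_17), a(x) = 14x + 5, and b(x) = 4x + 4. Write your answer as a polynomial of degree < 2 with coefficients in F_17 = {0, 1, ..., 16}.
a · b ≡ 15x + 16 (mod f(x))

Multiply in F_17[x]: a(x)·b(x) = (14x + 5)·(4x + 4) = 5x^2 + 8x + 3. This has degree ≥ 2, so divide by f(x) over F_17: 5x^2 + 8x + 3 = (5)·(x^2 + 2x + 11) + (15x + 16). Hence a·b ≡ 15x + 16 (mod f). (F_17[x]/(f) is a field with 17^2 = 289 elements since f is irreducible of degree 2.)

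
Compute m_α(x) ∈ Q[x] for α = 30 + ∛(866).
m_α(x) = x^3 - 90x^2 + 2700x - 27866

Set β = α - 30 = ∛(866), so β^3 = 866. Then (α - 30)^3 - 866 = 0, i.e. α is a root of g(x) = (x - 30)^3 - 866 = x^3 - 90x^2 + 2700x - 27866. Since g(x) = h(x - 30) where h(x) = x^3 - 866, and h is irreducible over Q (because 866 is not a perfect cube, so h has no rational root, and a monic cubic with no rational root is irreducible), g is also irreducible (irreducibility is preserved under the substitution x → x - 30). Hence m_α(x) = x^3 - 90x^2 + 2700x - 27866.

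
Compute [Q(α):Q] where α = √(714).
[Q(α):Q] = 2

[Q(α):Q] equals the degree of the minimal polynomial of α. Here α^2 = 714 and x^2 - 714 is irreducible (d = 714 is squarefree, ≠ 1, hence not a square), so deg(m_α) = 2. Thus [Q(α):Q] = 2.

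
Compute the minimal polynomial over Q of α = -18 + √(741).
m_α(x) = x^2 + 36x - 417

From α + 18 = √(741), squaring gives (α + 18)^2 = 741, i.e. α^2 + 36α + 324 = 741, so α^2 + 36α - 417 = 0. The discriminant of x^2 + 36x - 417 is (36)^2 - 4·(-417) = 1296 + 1668 = 2964, and 4·(741) is not a perfect square in Q since 741 is squarefree and ≠ 1. Hence x^2 + 36x - 417 is irreducible over Q and is the minimal polynomial of α.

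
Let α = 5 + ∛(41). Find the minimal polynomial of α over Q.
m_α(x) = x^3 - 15x^2 + 75x - 166

Set β = α - 5 = ∛(41), so β^3 = 41. Then (α - 5)^3 - 41 = 0, i.e. α is a root of g(x) = (x - 5)^3 - 41 = x^3 - 15x^2 + 75x - 166. Since g(x) = h(x - 5) where h(x) = x^3 - 41, and h is irreducible over Q (because 41 is not a perfect cube, so h has no rational root, and a monic cubic with no rational root is irreducible), g is also irreducible (irreducibility is preserved under the substitution x → x - 5). Hence m_α(x) = x^3 - 15x^2 + 75x - 166.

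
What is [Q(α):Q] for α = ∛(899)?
[Q(α):Q] = 3

The minimal polynomial of α is x^3 - 899, irreducible over Q since 899 is not a perfect cube (so x^3 - 899 has no rational root). Hence [Q(α):Q] = deg(m_α) = 3.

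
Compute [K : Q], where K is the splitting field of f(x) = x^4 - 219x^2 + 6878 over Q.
[K : Q] = 4

Solving the quadratic in x^2: x^2 = (219 ± √(219^2 - 4·6878))/2 = (219 ± √20449)/2 = (219 ± 143)/2, giving x^2 = 38 or x^2 = 181. So f(x) = (x^2 - 38)(x^2 - 181) and the roots of f are ±√38, ±√181. Hence the splitting field is K = Q(√38, √181). Since 38 and 181 are distinct squarefree integers > 1, their product 6878 is not a perfect square, so √181 ∉ Q(√38). By the tower law [K:Q] = [Q(√38,√181):Q(√38)] · [Q(√38):Q] = 2 · 2 = 4.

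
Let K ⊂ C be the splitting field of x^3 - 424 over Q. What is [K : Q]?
[K : Q] = 6

The roots of x^3 - 424 are ∛424, ω∛424, ω^2∛424 where ω = e^(2πi/3) is a primitive cube root of unity, so K = Q(∛424, ω). Now [Q(∛424):Q] = 3 (since 424 is not a perfect cube, x^3 - 424 is irreducible) and [Q(ω):Q] = 2. Both 2 and 3 divide [K:Q], and [K:Q] ≤ 3·2 = 6, so [K:Q] = 6. (Equivalently: Q(∛424) ⊂ R but ω ∉ R, so [K : Q(∛424)] = 2.)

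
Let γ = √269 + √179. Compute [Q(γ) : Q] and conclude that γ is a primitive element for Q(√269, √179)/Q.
[Q(γ) : Q] = 4 (equivalently, Q(γ) = Q(√269, √179))

Obviously Q(γ) ⊆ Q(√269, √179), and [Q(√269, √179):Q] = 4 (since 269, 179 are distinct squarefree integers > 1 with 48151 not a perfect square). To show equality we compute the minimal polynomial of γ. From γ = √269 + √179: γ^2 = 269 + 2√(48151) + 179 = 448 + 2√(48151), so γ^2 - 448 = 2√(48151); squaring, (γ^2 - 448)^2 = 4·48151, i.e. γ^4 - 896γ^2 + 200704 - 192604 = 0, i.e. γ^4 - 896γ^2 + 8100 = 0. So γ is a root of x^4 - 896x^2 + 8100. This polynomial is irreducible over Q: it has no rational root (each ±√269 ± √179 is irrational), and any factorization into two quadratics over Q would force √(48151) ∈ Q (pairing opposite roots) or √269, √179 ∈ Q (other pairings), all impossible. Hence [Q(γ):Q] = 4 = [Q(√269, √179):Q], so Q(γ) = Q(√269, √179).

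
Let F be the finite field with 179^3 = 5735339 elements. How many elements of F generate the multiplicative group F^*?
There are φ(5735338) = 2429856 primitive elements

F_q^* is cyclic of order q - 1 = 5735338. A cyclic group of order m has exactly φ(m) generators. Here m = 5735338 = 2 · 7 · 89 · 4603, so the number of primitive elements is φ(5735338) = 2429856.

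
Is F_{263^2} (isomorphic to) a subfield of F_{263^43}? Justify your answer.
No: F_{263^2} is not a subfield of F_{263^43}

F_{p^m} embeds in F_{p^n} iff m | n. Here 2 ∤ 43 (since 43 = 21·2 + 1 with remainder 1 ≠ 0), so F_{263^2} is not a subfield of F_{263^43}. Equivalently: if it were, the tower law would give 2 = [F_{263^2}:F_263] dividing [F_{263^43}:F_263] = 43, contradiction.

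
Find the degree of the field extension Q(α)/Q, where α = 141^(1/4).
[Q(α):Q] = 4

α is a root of x^4 - 141. By Eisenstein's criterion at the prime p = 3 (which divides the constant term 141 but p^2 = 9 does not, since 141 is squarefree), x^4 - 141 is irreducible over Q. Hence [Q(α):Q] = 4.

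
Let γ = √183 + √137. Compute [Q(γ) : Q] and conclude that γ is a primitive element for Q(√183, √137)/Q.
[Q(γ) : Q] = 4 (equivalently, Q(γ) = Q(√183, √137))

Obviously Q(γ) ⊆ Q(√183, √137), and [Q(√183, √137):Q] = 4 (since 183, 137 are distinct squarefree integers > 1 with 25071 not a perfect square). To show equality we compute the minimal polynomial of γ. From γ = √183 + √137: γ^2 = 183 + 2√(25071) + 137 = 320 + 2√(25071), so γ^2 - 320 = 2√(25071); squaring, (γ^2 - 320)^2 = 4·25071, i.e. γ^4 - 640γ^2 + 102400 - 100284 = 0, i.e. γ^4 - 640γ^2 + 2116 = 0. So γ is a root of x^4 - 640x^2 + 2116. This polynomial is irreducible over Q: it has no rational root (each ±√183 ± √137 is irrational), and any factorization into two quadratics over Q would force √(25071) ∈ Q (pairing opposite roots) or √183, √137 ∈ Q (other pairings), all impossible. Hence [Q(γ):Q] = 4 = [Q(√183, √137):Q], so Q(γ) = Q(√183, √137).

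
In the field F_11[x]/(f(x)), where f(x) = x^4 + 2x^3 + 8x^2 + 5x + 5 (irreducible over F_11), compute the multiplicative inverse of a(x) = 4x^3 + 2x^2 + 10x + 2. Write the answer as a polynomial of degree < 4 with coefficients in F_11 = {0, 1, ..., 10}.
a(x)^(-1) ≡ 3x^3 + 7x^2 + 2 (mod f(x))

Since f is irreducible over F_11, F_11[x]/(f) is a field and a(x) ≠ 0 has an inverse. Apply the extended Euclidean algorithm to f(x) and a(x) in F_11[x]: f(x) = (3x + 10)·a(x) + (2x^2 + 9x + 7);  a(x) = (2x + 3)·(2x^2 + 9x + 7) + (2x + 3);  (2x^2 + 9x + 7) = (x + 3)·(2x + 3) + (9). The last nonzero remainder is the constant 9 = gcd(f, a) in F_11. Back-substituting through the division chain expresses 9 = s(x)·a(x) + t(x)·f(x) with s(x) ≡ 5x^3 + 8x^2 + 7 (mod f), so (5x^3 + 8x^2 + 7)·a(x) ≡ 9 (mod f). Multiplying by 9^(-1) ≡ 5 in F_11 gives a(x)^(-1) ≡ 5·(5x^3 + 8x^2 + 7) ≡ 3x^3 + 7x^2 + 2 (mod f). Check: (4x^3 + 2x^2 + 10x + 2)·(3x^3 + 7x^2 + 2) = x^6 + x^5 + 7x^3 + 7x^2 + 9x + 4 ≡ 1 (mod x^4 + 2x^3 + 8x^2 + 5x + 5).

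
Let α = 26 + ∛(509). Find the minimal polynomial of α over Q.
m_α(x) = x^3 - 78x^2 + 2028x - 18085

Set β = α - 26 = ∛(509), so β^3 = 509. Then (α - 26)^3 - 509 = 0, i.e. α is a root of g(x) = (x - 26)^3 - 509 = x^3 - 78x^2 + 2028x - 18085. Since g(x) = h(x - 26) where h(x) = x^3 - 509, and h is irreducible over Q (because 509 is not a perfect cube, so h has no rational root, and a monic cubic with no rational root is irreducible), g is also irreducible (irreducibility is preserved under the substitution x → x - 26). Hence m_α(x) = x^3 - 78x^2 + 2028x - 18085.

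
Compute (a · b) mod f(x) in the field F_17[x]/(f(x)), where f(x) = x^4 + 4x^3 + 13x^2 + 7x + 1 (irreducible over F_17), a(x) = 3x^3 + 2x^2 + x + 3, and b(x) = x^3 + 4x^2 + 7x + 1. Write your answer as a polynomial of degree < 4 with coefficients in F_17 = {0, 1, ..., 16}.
a · b ≡ 11x^3 + 4x^2 + 3x + 3 (mod f(x))

Multiply in F_17[x]: a(x)·b(x) = (3x^3 + 2x^2 + x + 3)·(x^3 + 4x^2 + 7x + 1) = 3x^6 + 14x^5 + 13x^4 + 7x^3 + 4x^2 + 5x + 3. This has degree ≥ 4, so divide by f(x) over F_17: 3x^6 + 14x^5 + 13x^4 + 7x^3 + 4x^2 + 5x + 3 = (3x^2 + 2x)·(x^4 + 4x^3 + 13x^2 + 7x + 1) + (11x^3 + 4x^2 + 3x + 3). Hence a·b ≡ 11x^3 + 4x^2 + 3x + 3 (mod f). (F_17[x]/(f) is a field with 17^4 = 83521 elements since f is irreducible of degree 4.)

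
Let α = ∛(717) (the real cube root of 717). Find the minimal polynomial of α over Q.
m_α(x) = x^3 - 717

α satisfies α^3 = 717, so x^3 - 717 annihilates α. By the rational root test, a rational root p/q (in lowest terms) of x^3 - 717 would satisfy p^3 = 717 q^3, forcing q = 1 and p^3 = 717; but 717 is not a perfect cube, contradiction. A monic cubic over Q with no rational root is irreducible (any nontrivial factorization would include a linear factor). Hence x^3 - 717 is the minimal polynomial of α, and in particular [Q(α):Q] = 3.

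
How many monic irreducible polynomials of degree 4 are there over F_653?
There are 45456052218 monic irreducible polynomials of degree 4 over F_653

Each element of F_{653^4} that lies in no proper subfield is a root of exactly one monic irreducible of degree 4 over F_653, and each such polynomial has 4 distinct roots in F_{653^4}. By Möbius inversion the count is N_653(4) = (1/4) Σ_{d|4} μ(4/d) · 653^d = (1/4)(μ(4)·653^1 + μ(2)·653^2 + μ(1)·653^4) = 181824208872/4 = 45456052218.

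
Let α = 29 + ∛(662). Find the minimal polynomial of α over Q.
m_α(x) = x^3 - 87x^2 + 2523x - 25051

Set β = α - 29 = ∛(662), so β^3 = 662. Then (α - 29)^3 - 662 = 0, i.e. α is a root of g(x) = (x - 29)^3 - 662 = x^3 - 87x^2 + 2523x - 25051. Since g(x) = h(x - 29) where h(x) = x^3 - 662, and h is irreducible over Q (because 662 is not a perfect cube, so h has no rational root, and a monic cubic with no rational root is irreducible), g is also irreducible (irreducibility is preserved under the substitution x → x - 29). Hence m_α(x) = x^3 - 87x^2 + 2523x - 25051.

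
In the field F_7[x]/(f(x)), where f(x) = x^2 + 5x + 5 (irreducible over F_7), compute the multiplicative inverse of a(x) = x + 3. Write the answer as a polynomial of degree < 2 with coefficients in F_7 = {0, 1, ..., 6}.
a(x)^(-1) ≡ x + 2 (mod f(x))

Since f is irreducible over F_7, F_7[x]/(f) is a field and a(x) ≠ 0 has an inverse. Apply the extended Euclidean algorithm to f(x) and a(x) in F_7[x]: f(x) = (x + 2)·a(x) + (6). The last nonzero remainder is the constant 6 = gcd(f, a) in F_7. Back-substituting through the division chain expresses 6 = s(x)·a(x) + t(x)·f(x) with s(x) ≡ 6x + 5 (mod f), so (6x + 5)·a(x) ≡ 6 (mod f). Multiplying by 6^(-1) ≡ 6 in F_7 gives a(x)^(-1) ≡ 6·(6x + 5) ≡ x + 2 (mod f). Check: (x + 3)·(x + 2) = x^2 + 5x + 6 ≡ 1 (mod x^2 + 5x + 5).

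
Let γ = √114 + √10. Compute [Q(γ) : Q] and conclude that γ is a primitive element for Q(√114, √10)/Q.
[Q(γ) : Q] = 4 (equivalently, Q(γ) = Q(√114, √10))

Obviously Q(γ) ⊆ Q(√114, √10), and [Q(√114, √10):Q] = 4 (since 114, 10 are distinct squarefree integers > 1 with 1140 not a perfect square). To show equality we compute the minimal polynomial of γ. From γ = √114 + √10: γ^2 = 114 + 2√(1140) + 10 = 124 + 2√(1140), so γ^2 - 124 = 2√(1140); squaring, (γ^2 - 124)^2 = 4·1140, i.e. γ^4 - 248γ^2 + 15376 - 4560 = 0, i.e. γ^4 - 248γ^2 + 10816 = 0. So γ is a root of x^4 - 248x^2 + 10816. This polynomial is irreducible over Q: it has no rational root (each ±√114 ± √10 is irrational), and any factorization into two quadratics over Q would force √(1140) ∈ Q (pairing opposite roots) or √114, √10 ∈ Q (other pairings), all impossible. Hence [Q(γ):Q] = 4 = [Q(√114, √10):Q], so Q(γ) = Q(√114, √10).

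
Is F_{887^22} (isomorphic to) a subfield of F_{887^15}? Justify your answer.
No: F_{887^22} is not a subfield of F_{887^15}

F_{p^m} embeds in F_{p^n} iff m | n. Here 22 ∤ 15 (since 15 = 0·22 + 15 with remainder 15 ≠ 0), so F_{887^22} is not a subfield of F_{887^15}. Equivalently: if it were, the tower law would give 22 = [F_{887^22}:F_887] dividing [F_{887^15}:F_887] = 15, contradiction.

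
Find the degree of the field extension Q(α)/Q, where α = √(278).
[Q(α):Q] = 2

[Q(α):Q] equals the degree of the minimal polynomial of α. Here α^2 = 278 and x^2 - 278 is irreducible (d = 278 is squarefree, ≠ 1, hence not a square), so deg(m_α) = 2. Thus [Q(α):Q] = 2.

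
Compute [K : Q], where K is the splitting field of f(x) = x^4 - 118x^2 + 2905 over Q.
[K : Q] = 4

Solving the quadratic in x^2: x^2 = (118 ± √(118^2 - 4·2905))/2 = (118 ± √2304)/2 = (118 ± 48)/2, giving x^2 = 83 or x^2 = 35. So f(x) = (x^2 - 83)(x^2 - 35) and the roots of f are ±√83, ±√35. Hence the splitting field is K = Q(√83, √35). Since 83 and 35 are distinct squarefree integers > 1, their product 2905 is not a perfect square, so √35 ∉ Q(√83). By the tower law [K:Q] = [Q(√83,√35):Q(√83)] · [Q(√83):Q] = 2 · 2 = 4.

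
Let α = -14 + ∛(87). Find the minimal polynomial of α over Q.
m_α(x) = x^3 + 42x^2 + 588x + 2657

Set β = α + 14 = ∛(87), so β^3 = 87. Then (α + 14)^3 - 87 = 0, i.e. α is a root of g(x) = (x + 14)^3 - 87 = x^3 + 42x^2 + 588x + 2657. Since g(x) = h(x + 14) where h(x) = x^3 - 87, and h is irreducible over Q (because 87 is not a perfect cube, so h has no rational root, and a monic cubic with no rational root is irreducible), g is also irreducible (irreducibility is preserved under the substitution x → x + 14). Hence m_α(x) = x^3 + 42x^2 + 588x + 2657.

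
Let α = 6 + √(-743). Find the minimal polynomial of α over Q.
m_α(x) = x^2 - 12x + 779

From α - 6 = √(-743), squaring gives (α - 6)^2 = -743, i.e. α^2 - 12α + 36 = -743, so α^2 - 12α + 779 = 0. The discriminant of x^2 - 12x + 779 is (-12)^2 - 4·(779) = 144 - 3116 = -2972, and 4·(-743) is not a perfect square in Q since -743 is squarefree and ≠ 1. Hence x^2 - 12x + 779 is irreducible over Q and is the minimal polynomial of α.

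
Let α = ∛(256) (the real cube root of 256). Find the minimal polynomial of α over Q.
m_α(x) = x^3 - 256

α satisfies α^3 = 256, so x^3 - 256 annihilates α. By the rational root test, a rational root p/q (in lowest terms) of x^3 - 256 would satisfy p^3 = 256 q^3, forcing q = 1 and p^3 = 256; but 256 is not a perfect cube, contradiction. A monic cubic over Q with no rational root is irreducible (any nontrivial factorization would include a linear factor). Hence x^3 - 256 is the minimal polynomial of α, and in particular [Q(α):Q] = 3.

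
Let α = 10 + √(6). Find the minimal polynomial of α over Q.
m_α(x) = x^2 - 20x + 94

From α - 10 = √(6), squaring gives (α - 10)^2 = 6, i.e. α^2 - 20α + 100 = 6, so α^2 - 20α + 94 = 0. The discriminant of x^2 - 20x + 94 is (-20)^2 - 4·(94) = 400 - 376 = 24, and 4·(6) is not a perfect square in Q since 6 is squarefree and ≠ 1. Hence x^2 - 20x + 94 is irreducible over Q and is the minimal polynomial of α.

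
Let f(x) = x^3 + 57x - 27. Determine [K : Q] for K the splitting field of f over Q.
[K : Q] = 6

By the rational root test, any rational root of the monic integer polynomial f(x) = x^3 + 57x - 27 must be an integer dividing the constant term -27, i.e. one of ±{1, 3, 9, 27}. Evaluating: f(1) = 31, f(-1) = -85, f(3) = 171, f(-3) = -225, f(9) = 1215, f(-9) = -1269, f(27) = 21195, f(-27) = -21249; none is 0, so f has no rational root and is therefore irreducible over Q (a cubic with no linear factor over a field is irreducible). For an irreducible cubic, the Galois group is A_3 or S_3 according as the discriminant disc(f) = -4a^3 - 27b^2 = -4·(57)^3 - 27·(-27)^2 = -760455 is or is not a square in Q. Here disc(f) = -760455 is not a perfect square in Q, so the Galois group of f over Q is not contained in A_3 and must be all of S_3. The splitting field has degree |S_3| = 6 over Q, so [K : Q] = 6.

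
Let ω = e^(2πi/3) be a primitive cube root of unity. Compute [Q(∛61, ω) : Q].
[Q(∛61, ω) : Q] = 6

[Q(∛61):Q] = 3 (min poly x^3 - 61, irreducible since 61 is not a perfect cube). [Q(ω):Q] = 2 (min poly x^2 + x + 1). Since Q(∛61) ⊂ R and ω ∉ R, we have ω ∉ Q(∛61), so x^2 + x + 1 remains irreducible over Q(∛61) and [Q(∛61, ω) : Q(∛61)] = 2. By the tower law, [Q(∛61, ω) : Q] = 3 · 2 = 6. (In fact Q(∛61, ω) is the splitting field of x^3 - 61 over Q.)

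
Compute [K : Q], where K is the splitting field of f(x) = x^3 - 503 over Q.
[K : Q] = 6

The roots of x^3 - 503 are ∛503, ω∛503, ω^2∛503 where ω = e^(2πi/3) is a primitive cube root of unity, so K = Q(∛503, ω). Now [Q(∛503):Q] = 3 (since 503 is not a perfect cube, x^3 - 503 is irreducible) and [Q(ω):Q] = 2. Both 2 and 3 divide [K:Q], and [K:Q] ≤ 3·2 = 6, so [K:Q] = 6. (Equivalently: Q(∛503) ⊂ R but ω ∉ R, so [K : Q(∛503)] = 2.)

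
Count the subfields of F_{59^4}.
F_{59^4} has 3 subfields

The subfields of F_{p^n} are exactly the fields F_{p^d} for d | n (each is the fixed field of the unique index-d subgroup of Gal(F_{p^n}/F_p) ≅ Z/nZ). The divisors of n = 4 are {1, 2, 4}, giving 3 subfields: F_{59^1}, F_{59^2}, F_{59^4}.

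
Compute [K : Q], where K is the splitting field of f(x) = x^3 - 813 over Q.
[K : Q] = 6

The roots of x^3 - 813 are ∛813, ω∛813, ω^2∛813 where ω = e^(2πi/3) is a primitive cube root of unity, so K = Q(∛813, ω). Now [Q(∛813):Q] = 3 (since 813 is not a perfect cube, x^3 - 813 is irreducible) and [Q(ω):Q] = 2. Both 2 and 3 divide [K:Q], and [K:Q] ≤ 3·2 = 6, so [K:Q] = 6. (Equivalently: Q(∛813) ⊂ R but ω ∉ R, so [K : Q(∛813)] = 2.)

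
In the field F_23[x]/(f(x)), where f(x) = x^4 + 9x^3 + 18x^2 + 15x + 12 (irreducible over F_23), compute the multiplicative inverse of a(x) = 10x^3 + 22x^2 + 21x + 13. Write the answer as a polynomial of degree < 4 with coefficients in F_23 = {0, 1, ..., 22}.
a(x)^(-1) ≡ 5x^3 + 10x^2 + 17x + 3 (mod f(x))

Since f is irreducible over F_23, F_23[x]/(f) is a field and a(x) ≠ 0 has an inverse. Apply the extended Euclidean algorithm to f(x) and a(x) in F_23[x]: f(x) = (7x + 20)·a(x) + (6x^2 + 10x + 5);  a(x) = (17x + 6)·(6x^2 + 10x + 5) + (14x + 6);  (6x^2 + 10x + 5) = (7x + 1)·(14x + 6) + (22). The last nonzero remainder is the constant 22 = gcd(f, a) in F_23. Back-substituting through the division chain expresses 22 = s(x)·a(x) + t(x)·f(x) with s(x) ≡ 18x^3 + 13x^2 + 6x + 20 (mod f), so (18x^3 + 13x^2 + 6x + 20)·a(x) ≡ 22 (mod f). Multiplying by 22^(-1) ≡ 22 in F_23 gives a(x)^(-1) ≡ 22·(18x^3 + 13x^2 + 6x + 20) ≡ 5x^3 + 10x^2 + 17x + 3 (mod f). Check: (10x^3 + 22x^2 + 21x + 13)·(5x^3 + 10x^2 + 17x + 3) = 4x^6 + 3x^5 + 12x^4 + 12x^3 + x^2 + 8x + 16 ≡ 1 (mod x^4 + 9x^3 + 18x^2 + 15x + 12).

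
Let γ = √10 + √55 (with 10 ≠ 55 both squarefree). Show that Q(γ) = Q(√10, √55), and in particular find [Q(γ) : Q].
[Q(γ) : Q] = 4 (equivalently, Q(γ) = Q(√10, √55))

Obviously Q(γ) ⊆ Q(√10, √55), and [Q(√10, √55):Q] = 4 (since 10, 55 are distinct squarefree integers > 1 with 550 not a perfect square). To show equality we compute the minimal polynomial of γ. From γ = √10 + √55: γ^2 = 10 + 2√(550) + 55 = 65 + 2√(550), so γ^2 - 65 = 2√(550); squaring, (γ^2 - 65)^2 = 4·550, i.e. γ^4 - 130γ^2 + 4225 - 2200 = 0, i.e. γ^4 - 130γ^2 + 2025 = 0. So γ is a root of x^4 - 130x^2 + 2025. This polynomial is irreducible over Q: it has no rational root (each ±√10 ± √55 is irrational), and any factorization into two quadratics over Q would force √(550) ∈ Q (pairing opposite roots) or √10, √55 ∈ Q (other pairings), all impossible. Hence [Q(γ):Q] = 4 = [Q(√10, √55):Q], so Q(γ) = Q(√10, √55).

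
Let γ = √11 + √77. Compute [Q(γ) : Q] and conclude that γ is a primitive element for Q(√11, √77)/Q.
[Q(γ) : Q] = 4 (equivalently, Q(γ) = Q(√11, √77))

Obviously Q(γ) ⊆ Q(√11, √77), and [Q(√11, √77):Q] = 4 (since 11, 77 are distinct squarefree integers > 1 with 847 not a perfect square). To show equality we compute the minimal polynomial of γ. From γ = √11 + √77: γ^2 = 11 + 2√(847) + 77 = 88 + 2√(847), so γ^2 - 88 = 2√(847); squaring, (γ^2 - 88)^2 = 4·847, i.e. γ^4 - 176γ^2 + 7744 - 3388 = 0, i.e. γ^4 - 176γ^2 + 4356 = 0. So γ is a root of x^4 - 176x^2 + 4356. This polynomial is irreducible over Q: it has no rational root (each ±√11 ± √77 is irrational), and any factorization into two quadratics over Q would force √(847) ∈ Q (pairing opposite roots) or √11, √77 ∈ Q (other pairings), all impossible. Hence [Q(γ):Q] = 4 = [Q(√11, √77):Q], so Q(γ) = Q(√11, √77).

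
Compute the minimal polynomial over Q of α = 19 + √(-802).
m_α(x) = x^2 - 38x + 1163

From α - 19 = √(-802), squaring gives (α - 19)^2 = -802, i.e. α^2 - 38α + 361 = -802, so α^2 - 38α + 1163 = 0. The discriminant of x^2 - 38x + 1163 is (-38)^2 - 4·(1163) = 1444 - 4652 = -3208, and 4·(-802) is not a perfect square in Q since -802 is squarefree and ≠ 1. Hence x^2 - 38x + 1163 is irreducible over Q and is the minimal polynomial of α.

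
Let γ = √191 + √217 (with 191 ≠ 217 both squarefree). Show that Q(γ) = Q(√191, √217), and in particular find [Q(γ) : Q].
[Q(γ) : Q] = 4 (equivalently, Q(γ) = Q(√191, √217))

Obviously Q(γ) ⊆ Q(√191, √217), and [Q(√191, √217):Q] = 4 (since 191, 217 are distinct squarefree integers > 1 with 41447 not a perfect square). To show equality we compute the minimal polynomial of γ. From γ = √191 + √217: γ^2 = 191 + 2√(41447) + 217 = 408 + 2√(41447), so γ^2 - 408 = 2√(41447); squaring, (γ^2 - 408)^2 = 4·41447, i.e. γ^4 - 816γ^2 + 166464 - 165788 = 0, i.e. γ^4 - 816γ^2 + 676 = 0. So γ is a root of x^4 - 816x^2 + 676. This polynomial is irreducible over Q: it has no rational root (each ±√191 ± √217 is irrational), and any factorization into two quadratics over Q would force √(41447) ∈ Q (pairing opposite roots) or √191, √217 ∈ Q (other pairings), all impossible. Hence [Q(γ):Q] = 4 = [Q(√191, √217):Q], so Q(γ) = Q(√191, √217).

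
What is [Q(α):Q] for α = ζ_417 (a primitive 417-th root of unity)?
[Q(α):Q] = 276

The minimal polynomial of ζ_417 over Q is the 417-th cyclotomic polynomial Φ_417(x), which is irreducible over Q and has degree φ(417) = 276. Hence [Q(α):Q] = φ(417) = 276.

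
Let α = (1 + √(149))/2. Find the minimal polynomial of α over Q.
m_α(x) = x^2 - x - 37

From 2α - 1 = √(149), squaring gives (2α - 1)^2 = 149, i.e. 4α^2 - 4α + 1 = 149, so α^2 - α + (1 - 149)/4 = 0. Since 149 ≡ 1 (mod 4), (1 - 149)/4 = -37 ∈ Z. The polynomial x^2 - x - 37 has discriminant 1 - 4·(-37) = 149, which is not a perfect square in Q (d = 149 is squarefree and ≠ 1), so x^2 - x - 37 is irreducible over Q. It is the minimal polynomial of α.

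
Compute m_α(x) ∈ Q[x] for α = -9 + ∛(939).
m_α(x) = x^3 + 27x^2 + 243x - 210

Set β = α + 9 = ∛(939), so β^3 = 939. Then (α + 9)^3 - 939 = 0, i.e. α is a root of g(x) = (x + 9)^3 - 939 = x^3 + 27x^2 + 243x - 210. Since g(x) = h(x + 9) where h(x) = x^3 - 939, and h is irreducible over Q (because 939 is not a perfect cube, so h has no rational root, and a monic cubic with no rational root is irreducible), g is also irreducible (irreducibility is preserved under the substitution x → x + 9). Hence m_α(x) = x^3 + 27x^2 + 243x - 210.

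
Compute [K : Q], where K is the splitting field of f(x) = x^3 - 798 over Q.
[K : Q] = 6

The roots of x^3 - 798 are ∛798, ω∛798, ω^2∛798 where ω = e^(2πi/3) is a primitive cube root of unity, so K = Q(∛798, ω). Now [Q(∛798):Q] = 3 (since 798 is not a perfect cube, x^3 - 798 is irreducible) and [Q(ω):Q] = 2. Both 2 and 3 divide [K:Q], and [K:Q] ≤ 3·2 = 6, so [K:Q] = 6. (Equivalently: Q(∛798) ⊂ R but ω ∉ R, so [K : Q(∛798)] = 2.)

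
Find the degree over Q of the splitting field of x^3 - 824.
[K : Q] = 6

The roots of x^3 - 824 are ∛824, ω∛824, ω^2∛824 where ω = e^(2πi/3) is a primitive cube root of unity, so K = Q(∛824, ω). Now [Q(∛824):Q] = 3 (since 824 is not a perfect cube, x^3 - 824 is irreducible) and [Q(ω):Q] = 2. Both 2 and 3 divide [K:Q], and [K:Q] ≤ 3·2 = 6, so [K:Q] = 6. (Equivalently: Q(∛824) ⊂ R but ω ∉ R, so [K : Q(∛824)] = 2.)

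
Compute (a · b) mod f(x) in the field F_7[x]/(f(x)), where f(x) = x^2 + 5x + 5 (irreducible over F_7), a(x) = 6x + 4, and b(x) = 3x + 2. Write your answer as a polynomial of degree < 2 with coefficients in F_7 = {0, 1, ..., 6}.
a · b ≡ 4x + 2 (mod f(x))

Multiply in F_7[x]: a(x)·b(x) = (6x + 4)·(3x + 2) = 4x^2 + 3x + 1. This has degree ≥ 2, so divide by f(x) over F_7: 4x^2 + 3x + 1 = (4)·(x^2 + 5x + 5) + (4x + 2). Hence a·b ≡ 4x + 2 (mod f). (F_7[x]/(f) is a field with 7^2 = 49 elements since f is irreducible of degree 2.)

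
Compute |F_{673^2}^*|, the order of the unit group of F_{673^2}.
|F_{673^2}^*| = 452928

F_{673^2} has 673^2 = 452929 elements; its multiplicative group consists of all nonzero elements, so |F_{673^2}^*| = 452929 - 1 = 452928. (It is cyclic since any finite subgroup of the multiplicative group of a field is cyclic.)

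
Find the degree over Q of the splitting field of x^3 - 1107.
[K : Q] = 6

The roots of x^3 - 1107 are ∛1107, ω∛1107, ω^2∛1107 where ω = e^(2πi/3) is a primitive cube root of unity, so K = Q(∛1107, ω). Now [Q(∛1107):Q] = 3 (since 1107 is not a perfect cube, x^3 - 1107 is irreducible) and [Q(ω):Q] = 2. Both 2 and 3 divide [K:Q], and [K:Q] ≤ 3·2 = 6, so [K:Q] = 6. (Equivalently: Q(∛1107) ⊂ R but ω ∉ R, so [K : Q(∛1107)] = 2.)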